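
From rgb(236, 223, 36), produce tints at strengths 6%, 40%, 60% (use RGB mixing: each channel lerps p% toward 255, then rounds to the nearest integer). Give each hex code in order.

6%: (236 + 1.14 = 237.14→237, 223 + 1.92 = 224.92→225, 36 + 13.14 = 49.14→49) → #EDE131
40%: (236 + 7.6 = 243.6→244, 223 + 12.8 = 235.8→236, 36 + 87.6 = 123.6→124) → #F4EC7C
60%: (236 + 11.4 = 247.4→247, 223 + 19.2 = 242.2→242, 36 + 131.4 = 167.4→167) → #F7F2A7

#EDE131, #F4EC7C, #F7F2A7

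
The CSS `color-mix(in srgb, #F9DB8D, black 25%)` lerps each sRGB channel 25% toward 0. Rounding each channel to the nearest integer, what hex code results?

#F9DB8D is rgb(249, 219, 141).
A 25% shade moves each channel 25% toward 0:
  R: 249 − 62.25 = 186.75 → 187
  G: 219 + 0.25×(0−219) = 219 − 54.75 = 164.25 → 164
  B: 141 − 35.25 = 105.75 → 106
rgb(187, 164, 106) = #BBA46A.

#BBA46A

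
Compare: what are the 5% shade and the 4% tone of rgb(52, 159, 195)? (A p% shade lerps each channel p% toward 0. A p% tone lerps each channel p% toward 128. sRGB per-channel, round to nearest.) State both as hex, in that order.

#3197B9, #379EC0

5% shade:
  R: 52 + 0.05×(0−52) = 52 − 2.6 = 49.4 → 49
  G: 159 + 0.05×(0−159) = 159 − 7.95 = 151.05 → 151
  B: 195 + 0.05×(0−195) = 195 − 9.75 = 185.25 → 185
  → #3197B9
4% tone:
  R: 52 + 0.04×(128−52) = 52 + 3.04 = 55.04 → 55
  G: 159 + 0.04×(128−159) = 159 − 1.24 = 157.76 → 158
  B: 195 − 2.68 = 192.32 → 192
  → #379EC0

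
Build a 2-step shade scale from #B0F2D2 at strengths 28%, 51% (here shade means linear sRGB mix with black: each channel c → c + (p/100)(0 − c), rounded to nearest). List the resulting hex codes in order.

#B0F2D2 is rgb(176, 242, 210).
28%: (176 − 49.28 = 126.72→127, 242 − 67.76 = 174.24→174, 210 − 58.8 = 151.2→151) → #7FAE97
51%: (176 − 89.76 = 86.24→86, 242 − 123.42 = 118.58→119, 210 − 107.1 = 102.9→103) → #567767

#7FAE97, #567767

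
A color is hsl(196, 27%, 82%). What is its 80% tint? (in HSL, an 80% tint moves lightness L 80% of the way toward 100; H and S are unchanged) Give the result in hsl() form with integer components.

L moves 80% from 82 toward 100: 82 + 14.4 = 96.4 → 96.
H and S are unchanged.

hsl(196, 27%, 96%)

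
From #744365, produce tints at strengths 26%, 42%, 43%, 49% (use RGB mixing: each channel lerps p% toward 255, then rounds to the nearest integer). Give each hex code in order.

#744365 is rgb(116, 67, 101).
26%: (116 + 36.14 = 152.14→152, 67 + 48.88 = 115.88→116, 101 + 40.04 = 141.04→141) → #98748D
42%: (116 + 58.38 = 174.38→174, 67 + 78.96 = 145.96→146, 101 + 64.68 = 165.68→166) → #AE92A6
43%: (116 + 59.77 = 175.77→176, 67 + 80.84 = 147.84→148, 101 + 66.22 = 167.22→167) → #B094A7
49%: (116 + 68.11 = 184.11→184, 67 + 92.12 = 159.12→159, 101 + 75.46 = 176.46→176) → #B89FB0

#98748D, #AE92A6, #B094A7, #B89FB0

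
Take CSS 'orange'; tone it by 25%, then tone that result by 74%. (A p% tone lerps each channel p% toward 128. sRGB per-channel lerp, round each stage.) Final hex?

CSS orange is rgb(255, 165, 0).
A 25% tone moves each channel 25% toward 128:
  R: 255 + 0.25×(128−255) = 255 − 31.75 = 223.25 → 223
  G: 165 + 0.25×(128−165) = 165 − 9.25 = 155.75 → 156
  B: 0 + 32 = 32 → 32
After the tone: rgb(223, 156, 32) = #DF9C20.
Per channel, c → c + 0.74(128 − c):
  R: 223 − 70.3 = 152.7 → 153
  G: 156 + 0.74×(128−156) = 156 − 20.72 = 135.28 → 135
  B: 32 + 0.74×(128−32) = 32 + 71.04 = 103.04 → 103
rgb(153, 135, 103) = #998767.

#998767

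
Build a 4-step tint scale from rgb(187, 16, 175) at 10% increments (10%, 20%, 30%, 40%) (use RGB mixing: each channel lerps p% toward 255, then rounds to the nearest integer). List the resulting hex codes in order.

#C228B7, #C940BF, #CF58C7, #D670CF

10%: (187 + 6.8 = 193.8→194, 16 + 23.9 = 39.9→40, 175 + 8 = 183→183) → #C228B7
20%: (187 + 13.6 = 200.6→201, 16 + 47.8 = 63.8→64, 175 + 16 = 191→191) → #C940BF
30%: (187 + 20.4 = 207.4→207, 16 + 71.7 = 87.7→88, 175 + 24 = 199→199) → #CF58C7
40%: (187 + 27.2 = 214.2→214, 16 + 95.6 = 111.6→112, 175 + 32 = 207→207) → #D670CF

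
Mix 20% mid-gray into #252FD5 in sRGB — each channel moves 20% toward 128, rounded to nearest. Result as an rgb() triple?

rgb(55, 63, 196)

#252FD5 is rgb(37, 47, 213).
A 20% tone moves each channel 20% toward 128:
  R: 37 + 0.2×(128−37) = 37 + 18.2 = 55.2 → 55
  G: 47 + 0.2×(128−47) = 47 + 16.2 = 63.2 → 63
  B: 213 − 17 = 196 → 196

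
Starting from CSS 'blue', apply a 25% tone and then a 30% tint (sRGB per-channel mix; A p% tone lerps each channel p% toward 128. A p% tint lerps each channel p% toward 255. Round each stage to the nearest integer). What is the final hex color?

#6363E9

CSS blue is rgb(0, 0, 255).
Lerp each channel 25% toward 128:
  R: 0 + 0.25×(128−0) = 0 + 32 = 32 → 32
  G: 0 + 0.25×(128−0) = 0 + 32 = 32 → 32
  B: 255 + 0.25×(128−255) = 255 − 31.75 = 223.25 → 223
After the tone: rgb(32, 32, 223) = #2020DF.
Lerp each channel 30% toward 255:
  R: 32 + 66.9 = 98.9 → 99
  G: 32 + 0.3×(255−32) = 32 + 66.9 = 98.9 → 99
  B: 223 + 0.3×(255−223) = 223 + 9.6 = 232.6 → 233
rgb(99, 99, 233) = #6363E9.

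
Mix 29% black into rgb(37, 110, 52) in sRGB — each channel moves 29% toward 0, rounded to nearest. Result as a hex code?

#1A4E25

Per channel, c → c + 0.29(0 − c):
  R: 37 + 0.29×(0−37) = 37 − 10.73 = 26.27 → 26
  G: 110 + 0.29×(0−110) = 110 − 31.9 = 78.1 → 78
  B: 52 − 15.08 = 36.92 → 37
rgb(26, 78, 37) = #1A4E25.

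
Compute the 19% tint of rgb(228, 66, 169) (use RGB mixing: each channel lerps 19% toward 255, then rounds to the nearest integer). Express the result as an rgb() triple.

Per channel, c → c + 0.19(255 − c):
  R: 228 + 0.19×(255−228) = 228 + 5.13 = 233.13 → 233
  G: 66 + 0.19×(255−66) = 66 + 35.91 = 101.91 → 102
  B: 169 + 16.34 = 185.34 → 185

rgb(233, 102, 185)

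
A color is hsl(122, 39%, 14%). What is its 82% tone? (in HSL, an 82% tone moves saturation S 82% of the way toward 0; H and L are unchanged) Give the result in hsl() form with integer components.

hsl(122, 7%, 14%)

S moves 82% from 39 toward 0: 39 − 31.98 = 7.02 → 7.
H and L are unchanged.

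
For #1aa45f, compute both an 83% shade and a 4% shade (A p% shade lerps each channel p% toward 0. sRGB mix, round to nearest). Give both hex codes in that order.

#041c10, #199d5b

#1aa45f is rgb(26, 164, 95).
83% shade:
  R: 26 + 0.83×(0−26) = 26 − 21.58 = 4.42 → 4
  G: 164 + 0.83×(0−164) = 164 − 136.12 = 27.88 → 28
  B: 95 + 0.83×(0−95) = 95 − 78.85 = 16.15 → 16
  → #041c10
4% shade:
  R: 26 + 0.04×(0−26) = 26 − 1.04 = 24.96 → 25
  G: 164 + 0.04×(0−164) = 164 − 6.56 = 157.44 → 157
  B: 95 + 0.04×(0−95) = 95 − 3.8 = 91.2 → 91
  → #199d5b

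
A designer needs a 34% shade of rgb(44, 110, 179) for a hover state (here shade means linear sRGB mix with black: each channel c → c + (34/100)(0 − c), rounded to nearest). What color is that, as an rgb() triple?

Per channel, c → c + 0.34(0 − c):
  R: 44 + 0.34×(0−44) = 44 − 14.96 = 29.04 → 29
  G: 110 − 37.4 = 72.6 → 73
  B: 179 + 0.34×(0−179) = 179 − 60.86 = 118.14 → 118

rgb(29, 73, 118)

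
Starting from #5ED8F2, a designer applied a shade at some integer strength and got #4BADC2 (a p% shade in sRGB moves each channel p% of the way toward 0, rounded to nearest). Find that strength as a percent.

20%

#5ED8F2 is rgb(94, 216, 242); #4BADC2 is rgb(75, 173, 194).
On the B channel (widest range): 194 ≈ 242 + (p/100)(0 − 242), so p ≈ 100×(194 − 242)/(0 − 242) = -4800/-242 = 19.83.
p = 20 reproduces all three channels after rounding.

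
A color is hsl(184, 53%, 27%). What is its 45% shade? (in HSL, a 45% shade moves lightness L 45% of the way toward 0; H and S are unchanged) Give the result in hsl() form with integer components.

hsl(184, 53%, 15%)

L moves 45% from 27 toward 0: 27 − 12.15 = 14.85 → 15.
H and S are unchanged.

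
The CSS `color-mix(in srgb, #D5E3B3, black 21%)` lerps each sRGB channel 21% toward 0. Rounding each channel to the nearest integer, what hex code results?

#A8B38D

#D5E3B3 is rgb(213, 227, 179).
Lerp each channel 21% toward 0:
  R: 213 + 0.21×(0−213) = 213 − 44.73 = 168.27 → 168
  G: 227 − 47.67 = 179.33 → 179
  B: 179 + 0.21×(0−179) = 179 − 37.59 = 141.41 → 141
rgb(168, 179, 141) = #A8B38D.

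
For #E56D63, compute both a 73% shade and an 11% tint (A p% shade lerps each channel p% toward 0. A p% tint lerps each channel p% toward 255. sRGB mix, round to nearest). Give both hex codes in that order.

#3E1D1B, #E87D74

#E56D63 is rgb(229, 109, 99).
73% shade:
  R: 229 + 0.73×(0−229) = 229 − 167.17 = 61.83 → 62
  G: 109 − 79.57 = 29.43 → 29
  B: 99 − 72.27 = 26.73 → 27
  → #3E1D1B
11% tint:
  R: 229 + 0.11×(255−229) = 229 + 2.86 = 231.86 → 232
  G: 109 + 0.11×(255−109) = 109 + 16.06 = 125.06 → 125
  B: 99 + 0.11×(255−99) = 99 + 17.16 = 116.16 → 116
  → #E87D74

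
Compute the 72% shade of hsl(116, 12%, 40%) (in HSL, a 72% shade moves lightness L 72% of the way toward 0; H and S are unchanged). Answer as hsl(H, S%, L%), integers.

hsl(116, 12%, 11%)

L moves 72% from 40 toward 0: 40 − 28.8 = 11.2 → 11.
H and S are unchanged.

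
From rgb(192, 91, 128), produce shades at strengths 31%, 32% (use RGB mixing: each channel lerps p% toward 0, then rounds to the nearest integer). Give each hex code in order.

#843F58, #833E57

31%: (192 − 59.52 = 132.48→132, 91 − 28.21 = 62.79→63, 128 − 39.68 = 88.32→88) → #843F58
32%: (192 − 61.44 = 130.56→131, 91 − 29.12 = 61.88→62, 128 − 40.96 = 87.04→87) → #833E57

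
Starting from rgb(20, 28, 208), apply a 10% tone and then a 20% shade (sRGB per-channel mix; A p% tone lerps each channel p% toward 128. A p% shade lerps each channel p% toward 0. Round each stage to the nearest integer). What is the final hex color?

Per channel, c → c + 0.1(128 − c):
  R: 20 + 10.8 = 30.8 → 31
  G: 28 + 0.1×(128−28) = 28 + 10 = 38 → 38
  B: 208 − 8 = 200 → 200
After the tone: rgb(31, 38, 200) = #1f26c8.
Lerp each channel 20% toward 0:
  R: 31 + 0.2×(0−31) = 31 − 6.2 = 24.8 → 25
  G: 38 − 7.6 = 30.4 → 30
  B: 200 − 40 = 160 → 160
rgb(25, 30, 160) = #191ea0.

#191ea0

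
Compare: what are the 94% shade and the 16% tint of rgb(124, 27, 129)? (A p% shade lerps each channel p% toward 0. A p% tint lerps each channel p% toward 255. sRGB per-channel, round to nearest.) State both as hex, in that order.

94% shade:
  R: 124 − 116.56 = 7.44 → 7
  G: 27 + 0.94×(0−27) = 27 − 25.38 = 1.62 → 2
  B: 129 − 121.26 = 7.74 → 8
  → #070208
16% tint:
  R: 124 + 0.16×(255−124) = 124 + 20.96 = 144.96 → 145
  G: 27 + 0.16×(255−27) = 27 + 36.48 = 63.48 → 63
  B: 129 + 20.16 = 149.16 → 149
  → #913F95

#070208, #913F95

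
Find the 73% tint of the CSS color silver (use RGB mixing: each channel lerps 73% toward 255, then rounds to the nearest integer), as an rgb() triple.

CSS silver is rgb(192, 192, 192).
Per channel, c → c + 0.73(255 − c):
  R: 192 + 45.99 = 237.99 → 238
  G: 192 + 45.99 = 237.99 → 238
  B: 192 + 0.73×(255−192) = 192 + 45.99 = 237.99 → 238

rgb(238, 238, 238)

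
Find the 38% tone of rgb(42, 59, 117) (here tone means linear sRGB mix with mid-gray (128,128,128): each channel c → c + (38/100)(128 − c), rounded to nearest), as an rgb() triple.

rgb(75, 85, 121)

Per channel, c → c + 0.38(128 − c):
  R: 42 + 0.38×(128−42) = 42 + 32.68 = 74.68 → 75
  G: 59 + 26.22 = 85.22 → 85
  B: 117 + 0.38×(128−117) = 117 + 4.18 = 121.18 → 121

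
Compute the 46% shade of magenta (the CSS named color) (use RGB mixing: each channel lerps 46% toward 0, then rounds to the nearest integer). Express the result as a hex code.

CSS magenta is rgb(255, 0, 255).
Lerp each channel 46% toward 0:
  R: 255 − 117.3 = 137.7 → 138
  G: 0 + 0.46×(0−0) = 0 + 0 = 0 → 0
  B: 255 + 0.46×(0−255) = 255 − 117.3 = 137.7 → 138
rgb(138, 0, 138) = #8a008a.

#8a008a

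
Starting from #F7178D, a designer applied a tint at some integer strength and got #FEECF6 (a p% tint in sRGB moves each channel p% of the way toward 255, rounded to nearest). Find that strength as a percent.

#F7178D is rgb(247, 23, 141); #FEECF6 is rgb(254, 236, 246).
On the G channel (widest range): 236 ≈ 23 + (p/100)(255 − 23), so p ≈ 100×(236 − 23)/(255 − 23) = 21300/232 = 91.81.
p = 92 reproduces all three channels after rounding.

92%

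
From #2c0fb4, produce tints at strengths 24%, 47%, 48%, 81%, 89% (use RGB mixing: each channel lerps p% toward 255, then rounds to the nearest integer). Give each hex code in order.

#2c0fb4 is rgb(44, 15, 180).
24%: (44 + 50.64 = 94.64→95, 15 + 57.6 = 72.6→73, 180 + 18 = 198→198) → #5f49c6
47%: (44 + 99.17 = 143.17→143, 15 + 112.8 = 127.8→128, 180 + 35.25 = 215.25→215) → #8f80d7
48%: (44 + 101.28 = 145.28→145, 15 + 115.2 = 130.2→130, 180 + 36 = 216→216) → #9182d8
81%: (44 + 170.91 = 214.91→215, 15 + 194.4 = 209.4→209, 180 + 60.75 = 240.75→241) → #d7d1f1
89%: (44 + 187.79 = 231.79→232, 15 + 213.6 = 228.6→229, 180 + 66.75 = 246.75→247) → #e8e5f7

#5f49c6, #8f80d7, #9182d8, #d7d1f1, #e8e5f7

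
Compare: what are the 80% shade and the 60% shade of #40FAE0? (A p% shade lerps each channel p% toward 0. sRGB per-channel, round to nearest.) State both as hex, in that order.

#0D322D, #1A645A

#40FAE0 is rgb(64, 250, 224).
80% shade:
  R: 64 − 51.2 = 12.8 → 13
  G: 250 + 0.8×(0−250) = 250 − 200 = 50 → 50
  B: 224 − 179.2 = 44.8 → 45
  → #0D322D
60% shade:
  R: 64 − 38.4 = 25.6 → 26
  G: 250 + 0.6×(0−250) = 250 − 150 = 100 → 100
  B: 224 − 134.4 = 89.6 → 90
  → #1A645A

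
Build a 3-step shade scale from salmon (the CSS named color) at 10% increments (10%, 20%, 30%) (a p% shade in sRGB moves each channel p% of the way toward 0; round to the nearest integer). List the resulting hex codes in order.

CSS salmon is rgb(250, 128, 114).
10%: (250 − 25 = 225→225, 128 − 12.8 = 115.2→115, 114 − 11.4 = 102.6→103) → #e17367
20%: (250 − 50 = 200→200, 128 − 25.6 = 102.4→102, 114 − 22.8 = 91.2→91) → #c8665b
30%: (250 − 75 = 175→175, 128 − 38.4 = 89.6→90, 114 − 34.2 = 79.8→80) → #af5a50

#e17367, #c8665b, #af5a50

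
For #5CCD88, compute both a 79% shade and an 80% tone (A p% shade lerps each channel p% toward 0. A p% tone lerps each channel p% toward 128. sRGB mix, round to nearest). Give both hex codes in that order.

#5CCD88 is rgb(92, 205, 136).
79% shade:
  R: 92 − 72.68 = 19.32 → 19
  G: 205 + 0.79×(0−205) = 205 − 161.95 = 43.05 → 43
  B: 136 − 107.44 = 28.56 → 29
  → #132B1D
80% tone:
  R: 92 + 0.8×(128−92) = 92 + 28.8 = 120.8 → 121
  G: 205 − 61.6 = 143.4 → 143
  B: 136 + 0.8×(128−136) = 136 − 6.4 = 129.6 → 130
  → #798F82

#132B1D, #798F82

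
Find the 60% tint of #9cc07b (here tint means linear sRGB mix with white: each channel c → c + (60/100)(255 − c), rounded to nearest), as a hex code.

#9cc07b is rgb(156, 192, 123).
Lerp each channel 60% toward 255:
  R: 156 + 0.6×(255−156) = 156 + 59.4 = 215.4 → 215
  G: 192 + 0.6×(255−192) = 192 + 37.8 = 229.8 → 230
  B: 123 + 0.6×(255−123) = 123 + 79.2 = 202.2 → 202
rgb(215, 230, 202) = #d7e6ca.

#d7e6ca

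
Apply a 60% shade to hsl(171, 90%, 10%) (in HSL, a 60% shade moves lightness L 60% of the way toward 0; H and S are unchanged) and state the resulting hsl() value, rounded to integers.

L moves 60% from 10 toward 0: 10 − 6 = 4 → 4.
H and S are unchanged.

hsl(171, 90%, 4%)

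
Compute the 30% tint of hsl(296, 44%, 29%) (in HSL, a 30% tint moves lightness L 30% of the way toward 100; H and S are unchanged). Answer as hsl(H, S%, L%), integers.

L moves 30% from 29 toward 100: 29 + 21.3 = 50.3 → 50.
H and S are unchanged.

hsl(296, 44%, 50%)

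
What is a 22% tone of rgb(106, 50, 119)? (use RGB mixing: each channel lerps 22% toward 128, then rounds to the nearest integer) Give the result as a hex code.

#6f4379

Per channel, c → c + 0.22(128 − c):
  R: 106 + 0.22×(128−106) = 106 + 4.84 = 110.84 → 111
  G: 50 + 0.22×(128−50) = 50 + 17.16 = 67.16 → 67
  B: 119 + 0.22×(128−119) = 119 + 1.98 = 120.98 → 121
rgb(111, 67, 121) = #6f4379.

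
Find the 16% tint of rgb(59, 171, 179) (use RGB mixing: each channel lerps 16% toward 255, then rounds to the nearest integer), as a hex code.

A 16% tint moves each channel 16% toward 255:
  R: 59 + 0.16×(255−59) = 59 + 31.36 = 90.36 → 90
  G: 171 + 0.16×(255−171) = 171 + 13.44 = 184.44 → 184
  B: 179 + 0.16×(255−179) = 179 + 12.16 = 191.16 → 191
rgb(90, 184, 191) = #5AB8BF.

#5AB8BF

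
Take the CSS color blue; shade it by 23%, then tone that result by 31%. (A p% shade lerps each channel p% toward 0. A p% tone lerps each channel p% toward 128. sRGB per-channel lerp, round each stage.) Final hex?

CSS blue is rgb(0, 0, 255).
Per channel, c → c + 0.23(0 − c):
  R: 0 + 0.23×(0−0) = 0 + 0 = 0 → 0
  G: 0 + 0.23×(0−0) = 0 + 0 = 0 → 0
  B: 255 − 58.65 = 196.35 → 196
After the shade: rgb(0, 0, 196) = #0000c4.
Per channel, c → c + 0.31(128 − c):
  R: 0 + 39.68 = 39.68 → 40
  G: 0 + 0.31×(128−0) = 0 + 39.68 = 39.68 → 40
  B: 196 − 21.08 = 174.92 → 175
rgb(40, 40, 175) = #2828af.

#2828af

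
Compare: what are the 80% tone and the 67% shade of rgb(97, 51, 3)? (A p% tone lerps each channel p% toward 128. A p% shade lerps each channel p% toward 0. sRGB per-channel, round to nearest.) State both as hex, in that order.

80% tone:
  R: 97 + 24.8 = 121.8 → 122
  G: 51 + 0.8×(128−51) = 51 + 61.6 = 112.6 → 113
  B: 3 + 0.8×(128−3) = 3 + 100 = 103 → 103
  → #7a7167
67% shade:
  R: 97 + 0.67×(0−97) = 97 − 64.99 = 32.01 → 32
  G: 51 + 0.67×(0−51) = 51 − 34.17 = 16.83 → 17
  B: 3 + 0.67×(0−3) = 3 − 2.01 = 0.99 → 1
  → #201101

#7a7167, #201101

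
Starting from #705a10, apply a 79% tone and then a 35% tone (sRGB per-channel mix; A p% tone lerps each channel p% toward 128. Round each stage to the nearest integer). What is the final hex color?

#705a10 is rgb(112, 90, 16).
Lerp each channel 79% toward 128:
  R: 112 + 0.79×(128−112) = 112 + 12.64 = 124.64 → 125
  G: 90 + 0.79×(128−90) = 90 + 30.02 = 120.02 → 120
  B: 16 + 0.79×(128−16) = 16 + 88.48 = 104.48 → 104
After the tone: rgb(125, 120, 104) = #7d7868.
Lerp each channel 35% toward 128:
  R: 125 + 0.35×(128−125) = 125 + 1.05 = 126.05 → 126
  G: 120 + 2.8 = 122.8 → 123
  B: 104 + 0.35×(128−104) = 104 + 8.4 = 112.4 → 112
rgb(126, 123, 112) = #7e7b70.

#7e7b70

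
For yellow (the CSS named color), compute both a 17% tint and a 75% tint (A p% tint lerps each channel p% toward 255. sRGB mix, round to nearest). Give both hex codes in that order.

CSS yellow is rgb(255, 255, 0).
17% tint:
  R: 255 + 0.17×(255−255) = 255 + 0 = 255 → 255
  G: 255 + 0 = 255 → 255
  B: 0 + 0.17×(255−0) = 0 + 43.35 = 43.35 → 43
  → #FFFF2B
75% tint:
  R: 255 + 0.75×(255−255) = 255 + 0 = 255 → 255
  G: 255 + 0 = 255 → 255
  B: 0 + 0.75×(255−0) = 0 + 191.25 = 191.25 → 191
  → #FFFFBF

#FFFF2B, #FFFFBF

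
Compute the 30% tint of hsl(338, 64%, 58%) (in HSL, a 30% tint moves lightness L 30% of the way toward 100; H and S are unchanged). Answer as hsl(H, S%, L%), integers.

L moves 30% from 58 toward 100: 58 + 12.6 = 70.6 → 71.
H and S are unchanged.

hsl(338, 64%, 71%)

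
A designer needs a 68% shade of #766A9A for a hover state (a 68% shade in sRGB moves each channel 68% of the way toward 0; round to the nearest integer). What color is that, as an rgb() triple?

rgb(38, 34, 49)

#766A9A is rgb(118, 106, 154).
Lerp each channel 68% toward 0:
  R: 118 + 0.68×(0−118) = 118 − 80.24 = 37.76 → 38
  G: 106 − 72.08 = 33.92 → 34
  B: 154 + 0.68×(0−154) = 154 − 104.72 = 49.28 → 49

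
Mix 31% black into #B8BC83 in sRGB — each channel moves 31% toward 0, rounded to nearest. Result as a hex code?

#B8BC83 is rgb(184, 188, 131).
A 31% shade moves each channel 31% toward 0:
  R: 184 + 0.31×(0−184) = 184 − 57.04 = 126.96 → 127
  G: 188 + 0.31×(0−188) = 188 − 58.28 = 129.72 → 130
  B: 131 − 40.61 = 90.39 → 90
rgb(127, 130, 90) = #7F825A.

#7F825A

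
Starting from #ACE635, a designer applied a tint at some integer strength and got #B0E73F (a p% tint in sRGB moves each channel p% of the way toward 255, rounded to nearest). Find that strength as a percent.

#ACE635 is rgb(172, 230, 53); #B0E73F is rgb(176, 231, 63).
On the B channel (widest range): 63 ≈ 53 + (p/100)(255 − 53), so p ≈ 100×(63 − 53)/(255 − 53) = 1000/202 = 4.95.
p = 5 reproduces all three channels after rounding.

5%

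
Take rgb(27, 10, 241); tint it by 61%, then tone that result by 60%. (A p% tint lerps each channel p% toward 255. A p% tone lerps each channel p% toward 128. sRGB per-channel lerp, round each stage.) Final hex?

#8F8CB1

Per channel, c → c + 0.61(255 − c):
  R: 27 + 139.08 = 166.08 → 166
  G: 10 + 149.45 = 159.45 → 159
  B: 241 + 8.54 = 249.54 → 250
After the tint: rgb(166, 159, 250) = #A69FFA.
Per channel, c → c + 0.6(128 − c):
  R: 166 + 0.6×(128−166) = 166 − 22.8 = 143.2 → 143
  G: 159 − 18.6 = 140.4 → 140
  B: 250 + 0.6×(128−250) = 250 − 73.2 = 176.8 → 177
rgb(143, 140, 177) = #8F8CB1.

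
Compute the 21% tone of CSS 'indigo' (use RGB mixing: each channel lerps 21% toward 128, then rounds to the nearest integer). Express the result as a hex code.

CSS indigo is rgb(75, 0, 130).
A 21% tone moves each channel 21% toward 128:
  R: 75 + 11.13 = 86.13 → 86
  G: 0 + 0.21×(128−0) = 0 + 26.88 = 26.88 → 27
  B: 130 + 0.21×(128−130) = 130 − 0.42 = 129.58 → 130
rgb(86, 27, 130) = #561b82.

#561b82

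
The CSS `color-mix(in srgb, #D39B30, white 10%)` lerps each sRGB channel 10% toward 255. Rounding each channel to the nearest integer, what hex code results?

#D7A545

#D39B30 is rgb(211, 155, 48).
A 10% tint moves each channel 10% toward 255:
  R: 211 + 0.1×(255−211) = 211 + 4.4 = 215.4 → 215
  G: 155 + 0.1×(255−155) = 155 + 10 = 165 → 165
  B: 48 + 0.1×(255−48) = 48 + 20.7 = 68.7 → 69
rgb(215, 165, 69) = #D7A545.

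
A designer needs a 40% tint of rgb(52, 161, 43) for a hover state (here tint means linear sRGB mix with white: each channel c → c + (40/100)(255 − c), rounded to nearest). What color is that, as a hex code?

#85C780

Lerp each channel 40% toward 255:
  R: 52 + 0.4×(255−52) = 52 + 81.2 = 133.2 → 133
  G: 161 + 0.4×(255−161) = 161 + 37.6 = 198.6 → 199
  B: 43 + 84.8 = 127.8 → 128
rgb(133, 199, 128) = #85C780.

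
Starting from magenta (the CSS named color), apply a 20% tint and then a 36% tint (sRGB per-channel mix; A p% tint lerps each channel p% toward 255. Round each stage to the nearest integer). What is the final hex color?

#FF7CFF

CSS magenta is rgb(255, 0, 255).
Lerp each channel 20% toward 255:
  R: 255 + 0.2×(255−255) = 255 + 0 = 255 → 255
  G: 0 + 0.2×(255−0) = 0 + 51 = 51 → 51
  B: 255 + 0.2×(255−255) = 255 + 0 = 255 → 255
After the tint: rgb(255, 51, 255) = #FF33FF.
A 36% tint moves each channel 36% toward 255:
  R: 255 + 0.36×(255−255) = 255 + 0 = 255 → 255
  G: 51 + 0.36×(255−51) = 51 + 73.44 = 124.44 → 124
  B: 255 + 0.36×(255−255) = 255 + 0 = 255 → 255
rgb(255, 124, 255) = #FF7CFF.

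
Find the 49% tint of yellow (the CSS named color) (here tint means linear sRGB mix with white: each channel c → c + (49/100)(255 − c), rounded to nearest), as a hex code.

#ffff7d

CSS yellow is rgb(255, 255, 0).
Lerp each channel 49% toward 255:
  R: 255 + 0.49×(255−255) = 255 + 0 = 255 → 255
  G: 255 + 0 = 255 → 255
  B: 0 + 124.95 = 124.95 → 125
rgb(255, 255, 125) = #ffff7d.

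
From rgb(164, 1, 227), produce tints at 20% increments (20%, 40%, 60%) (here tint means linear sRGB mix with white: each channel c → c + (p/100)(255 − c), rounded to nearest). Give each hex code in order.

#B634E9, #C867EE, #DB99F4

20%: (164 + 18.2 = 182.2→182, 1 + 50.8 = 51.8→52, 227 + 5.6 = 232.6→233) → #B634E9
40%: (164 + 36.4 = 200.4→200, 1 + 101.6 = 102.6→103, 227 + 11.2 = 238.2→238) → #C867EE
60%: (164 + 54.6 = 218.6→219, 1 + 152.4 = 153.4→153, 227 + 16.8 = 243.8→244) → #DB99F4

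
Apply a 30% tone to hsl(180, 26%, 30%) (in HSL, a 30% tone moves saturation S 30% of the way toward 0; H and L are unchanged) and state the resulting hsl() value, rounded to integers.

hsl(180, 18%, 30%)

S moves 30% from 26 toward 0: 26 − 7.8 = 18.2 → 18.
H and L are unchanged.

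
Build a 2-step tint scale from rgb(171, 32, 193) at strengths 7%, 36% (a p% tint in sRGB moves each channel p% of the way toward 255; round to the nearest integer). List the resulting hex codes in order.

7%: (171 + 5.88 = 176.88→177, 32 + 15.61 = 47.61→48, 193 + 4.34 = 197.34→197) → #B130C5
36%: (171 + 30.24 = 201.24→201, 32 + 80.28 = 112.28→112, 193 + 22.32 = 215.32→215) → #C970D7

#B130C5, #C970D7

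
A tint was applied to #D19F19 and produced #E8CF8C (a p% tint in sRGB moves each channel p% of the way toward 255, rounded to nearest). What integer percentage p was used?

#D19F19 is rgb(209, 159, 25); #E8CF8C is rgb(232, 207, 140).
On the B channel (widest range): 140 ≈ 25 + (p/100)(255 − 25), so p ≈ 100×(140 − 25)/(255 − 25) = 11500/230 = 50.00.
p = 50 reproduces all three channels after rounding.

50%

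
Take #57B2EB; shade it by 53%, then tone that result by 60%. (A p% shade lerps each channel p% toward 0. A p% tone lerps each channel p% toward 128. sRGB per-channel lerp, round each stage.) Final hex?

#5D6E79

#57B2EB is rgb(87, 178, 235).
Lerp each channel 53% toward 0:
  R: 87 + 0.53×(0−87) = 87 − 46.11 = 40.89 → 41
  G: 178 − 94.34 = 83.66 → 84
  B: 235 + 0.53×(0−235) = 235 − 124.55 = 110.45 → 110
After the shade: rgb(41, 84, 110) = #29546E.
A 60% tone moves each channel 60% toward 128:
  R: 41 + 52.2 = 93.2 → 93
  G: 84 + 0.6×(128−84) = 84 + 26.4 = 110.4 → 110
  B: 110 + 10.8 = 120.8 → 121
rgb(93, 110, 121) = #5D6E79.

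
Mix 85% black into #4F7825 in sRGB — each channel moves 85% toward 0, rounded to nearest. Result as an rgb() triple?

#4F7825 is rgb(79, 120, 37).
An 85% shade moves each channel 85% toward 0:
  R: 79 + 0.85×(0−79) = 79 − 67.15 = 11.85 → 12
  G: 120 + 0.85×(0−120) = 120 − 102 = 18 → 18
  B: 37 + 0.85×(0−37) = 37 − 31.45 = 5.55 → 6

rgb(12, 18, 6)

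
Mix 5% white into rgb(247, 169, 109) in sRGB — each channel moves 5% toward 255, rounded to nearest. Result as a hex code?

Per channel, c → c + 0.05(255 − c):
  R: 247 + 0.4 = 247.4 → 247
  G: 169 + 0.05×(255−169) = 169 + 4.3 = 173.3 → 173
  B: 109 + 7.3 = 116.3 → 116
rgb(247, 173, 116) = #F7AD74.

#F7AD74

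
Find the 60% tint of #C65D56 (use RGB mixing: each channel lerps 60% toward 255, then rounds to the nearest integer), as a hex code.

#E8BEBB

#C65D56 is rgb(198, 93, 86).
A 60% tint moves each channel 60% toward 255:
  R: 198 + 0.6×(255−198) = 198 + 34.2 = 232.2 → 232
  G: 93 + 0.6×(255−93) = 93 + 97.2 = 190.2 → 190
  B: 86 + 0.6×(255−86) = 86 + 101.4 = 187.4 → 187
rgb(232, 190, 187) = #E8BEBB.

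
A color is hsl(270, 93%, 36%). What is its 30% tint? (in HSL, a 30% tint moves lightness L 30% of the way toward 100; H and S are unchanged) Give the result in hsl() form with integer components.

hsl(270, 93%, 55%)

L moves 30% from 36 toward 100: 36 + 19.2 = 55.2 → 55.
H and S are unchanged.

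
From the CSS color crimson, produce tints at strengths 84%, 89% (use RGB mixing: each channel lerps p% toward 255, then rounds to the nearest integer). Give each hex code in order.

#f9d9e0, #fbe5ea

CSS crimson is rgb(220, 20, 60).
84%: (220 + 29.4 = 249.4→249, 20 + 197.4 = 217.4→217, 60 + 163.8 = 223.8→224) → #f9d9e0
89%: (220 + 31.15 = 251.15→251, 20 + 209.15 = 229.15→229, 60 + 173.55 = 233.55→234) → #fbe5ea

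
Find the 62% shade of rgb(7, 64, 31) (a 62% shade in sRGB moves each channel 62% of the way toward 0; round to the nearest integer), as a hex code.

#03180c

Per channel, c → c + 0.62(0 − c):
  R: 7 + 0.62×(0−7) = 7 − 4.34 = 2.66 → 3
  G: 64 − 39.68 = 24.32 → 24
  B: 31 − 19.22 = 11.78 → 12
rgb(3, 24, 12) = #03180c.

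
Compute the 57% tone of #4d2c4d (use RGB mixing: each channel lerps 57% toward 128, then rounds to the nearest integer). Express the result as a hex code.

#4d2c4d is rgb(77, 44, 77).
Lerp each channel 57% toward 128:
  R: 77 + 0.57×(128−77) = 77 + 29.07 = 106.07 → 106
  G: 44 + 0.57×(128−44) = 44 + 47.88 = 91.88 → 92
  B: 77 + 29.07 = 106.07 → 106
rgb(106, 92, 106) = #6a5c6a.

#6a5c6a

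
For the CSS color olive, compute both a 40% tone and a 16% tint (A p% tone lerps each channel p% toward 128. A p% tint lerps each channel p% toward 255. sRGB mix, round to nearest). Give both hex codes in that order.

#808033, #949429

CSS olive is rgb(128, 128, 0).
40% tone:
  R: 128 + 0.4×(128−128) = 128 + 0 = 128 → 128
  G: 128 + 0 = 128 → 128
  B: 0 + 51.2 = 51.2 → 51
  → #808033
16% tint:
  R: 128 + 0.16×(255−128) = 128 + 20.32 = 148.32 → 148
  G: 128 + 0.16×(255−128) = 128 + 20.32 = 148.32 → 148
  B: 0 + 0.16×(255−0) = 0 + 40.8 = 40.8 → 41
  → #949429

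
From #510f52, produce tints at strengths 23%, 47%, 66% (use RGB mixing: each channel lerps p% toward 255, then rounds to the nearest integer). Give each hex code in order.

#79467a, #a380a3, #c4adc4

#510f52 is rgb(81, 15, 82).
23%: (81 + 40.02 = 121.02→121, 15 + 55.2 = 70.2→70, 82 + 39.79 = 121.79→122) → #79467a
47%: (81 + 81.78 = 162.78→163, 15 + 112.8 = 127.8→128, 82 + 81.31 = 163.31→163) → #a380a3
66%: (81 + 114.84 = 195.84→196, 15 + 158.4 = 173.4→173, 82 + 114.18 = 196.18→196) → #c4adc4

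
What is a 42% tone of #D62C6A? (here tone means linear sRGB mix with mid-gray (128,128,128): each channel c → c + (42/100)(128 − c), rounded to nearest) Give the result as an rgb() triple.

rgb(178, 79, 115)

#D62C6A is rgb(214, 44, 106).
A 42% tone moves each channel 42% toward 128:
  R: 214 + 0.42×(128−214) = 214 − 36.12 = 177.88 → 178
  G: 44 + 0.42×(128−44) = 44 + 35.28 = 79.28 → 79
  B: 106 + 0.42×(128−106) = 106 + 9.24 = 115.24 → 115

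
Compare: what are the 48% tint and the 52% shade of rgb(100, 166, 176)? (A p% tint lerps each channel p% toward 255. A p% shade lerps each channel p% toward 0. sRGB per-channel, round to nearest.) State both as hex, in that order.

48% tint:
  R: 100 + 0.48×(255−100) = 100 + 74.4 = 174.4 → 174
  G: 166 + 0.48×(255−166) = 166 + 42.72 = 208.72 → 209
  B: 176 + 0.48×(255−176) = 176 + 37.92 = 213.92 → 214
  → #AED1D6
52% shade:
  R: 100 + 0.52×(0−100) = 100 − 52 = 48 → 48
  G: 166 + 0.52×(0−166) = 166 − 86.32 = 79.68 → 80
  B: 176 + 0.52×(0−176) = 176 − 91.52 = 84.48 → 84
  → #305054

#AED1D6, #305054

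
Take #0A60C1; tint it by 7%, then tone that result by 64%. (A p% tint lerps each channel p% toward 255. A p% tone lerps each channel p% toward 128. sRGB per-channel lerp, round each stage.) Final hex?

#0A60C1 is rgb(10, 96, 193).
Lerp each channel 7% toward 255:
  R: 10 + 0.07×(255−10) = 10 + 17.15 = 27.15 → 27
  G: 96 + 0.07×(255−96) = 96 + 11.13 = 107.13 → 107
  B: 193 + 4.34 = 197.34 → 197
After the tint: rgb(27, 107, 197) = #1B6BC5.
A 64% tone moves each channel 64% toward 128:
  R: 27 + 0.64×(128−27) = 27 + 64.64 = 91.64 → 92
  G: 107 + 0.64×(128−107) = 107 + 13.44 = 120.44 → 120
  B: 197 + 0.64×(128−197) = 197 − 44.16 = 152.84 → 153
rgb(92, 120, 153) = #5C7899.

#5C7899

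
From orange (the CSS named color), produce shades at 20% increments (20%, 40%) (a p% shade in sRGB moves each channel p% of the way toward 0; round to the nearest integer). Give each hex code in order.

#cc8400, #996300

CSS orange is rgb(255, 165, 0).
20%: (255 − 51 = 204→204, 165 − 33 = 132→132, 0→0) → #cc8400
40%: (255 − 102 = 153→153, 165 − 66 = 99→99, 0→0) → #996300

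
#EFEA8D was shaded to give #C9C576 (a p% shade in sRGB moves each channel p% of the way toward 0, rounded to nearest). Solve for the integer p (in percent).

#EFEA8D is rgb(239, 234, 141); #C9C576 is rgb(201, 197, 118).
On the R channel (widest range): 201 ≈ 239 + (p/100)(0 − 239), so p ≈ 100×(201 − 239)/(0 − 239) = -3800/-239 = 15.90.
p = 16 reproduces all three channels after rounding.

16%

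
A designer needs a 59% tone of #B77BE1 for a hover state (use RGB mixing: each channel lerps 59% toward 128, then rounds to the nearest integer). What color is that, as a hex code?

#977EA8

#B77BE1 is rgb(183, 123, 225).
A 59% tone moves each channel 59% toward 128:
  R: 183 + 0.59×(128−183) = 183 − 32.45 = 150.55 → 151
  G: 123 + 2.95 = 125.95 → 126
  B: 225 + 0.59×(128−225) = 225 − 57.23 = 167.77 → 168
rgb(151, 126, 168) = #977EA8.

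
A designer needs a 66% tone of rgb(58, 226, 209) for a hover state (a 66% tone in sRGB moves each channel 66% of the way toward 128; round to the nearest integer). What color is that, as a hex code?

Per channel, c → c + 0.66(128 − c):
  R: 58 + 0.66×(128−58) = 58 + 46.2 = 104.2 → 104
  G: 226 + 0.66×(128−226) = 226 − 64.68 = 161.32 → 161
  B: 209 + 0.66×(128−209) = 209 − 53.46 = 155.54 → 156
rgb(104, 161, 156) = #68a19c.

#68a19c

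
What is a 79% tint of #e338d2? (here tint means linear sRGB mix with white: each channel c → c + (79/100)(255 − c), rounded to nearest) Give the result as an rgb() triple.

#e338d2 is rgb(227, 56, 210).
Lerp each channel 79% toward 255:
  R: 227 + 0.79×(255−227) = 227 + 22.12 = 249.12 → 249
  G: 56 + 0.79×(255−56) = 56 + 157.21 = 213.21 → 213
  B: 210 + 0.79×(255−210) = 210 + 35.55 = 245.55 → 246

rgb(249, 213, 246)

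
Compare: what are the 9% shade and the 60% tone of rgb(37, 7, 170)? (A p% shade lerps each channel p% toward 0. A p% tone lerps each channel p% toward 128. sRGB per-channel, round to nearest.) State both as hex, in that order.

#22069b, #5c5091

9% shade:
  R: 37 + 0.09×(0−37) = 37 − 3.33 = 33.67 → 34
  G: 7 − 0.63 = 6.37 → 6
  B: 170 − 15.3 = 154.7 → 155
  → #22069b
60% tone:
  R: 37 + 0.6×(128−37) = 37 + 54.6 = 91.6 → 92
  G: 7 + 0.6×(128−7) = 7 + 72.6 = 79.6 → 80
  B: 170 − 25.2 = 144.8 → 145
  → #5c5091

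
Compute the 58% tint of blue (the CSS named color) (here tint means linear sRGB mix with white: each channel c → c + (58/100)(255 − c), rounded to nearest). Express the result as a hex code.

CSS blue is rgb(0, 0, 255).
A 58% tint moves each channel 58% toward 255:
  R: 0 + 0.58×(255−0) = 0 + 147.9 = 147.9 → 148
  G: 0 + 147.9 = 147.9 → 148
  B: 255 + 0.58×(255−255) = 255 + 0 = 255 → 255
rgb(148, 148, 255) = #9494FF.

#9494FF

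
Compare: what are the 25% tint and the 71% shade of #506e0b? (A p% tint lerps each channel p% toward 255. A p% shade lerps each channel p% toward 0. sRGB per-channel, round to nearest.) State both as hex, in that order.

#7c9248, #172003

#506e0b is rgb(80, 110, 11).
25% tint:
  R: 80 + 43.75 = 123.75 → 124
  G: 110 + 0.25×(255−110) = 110 + 36.25 = 146.25 → 146
  B: 11 + 61 = 72 → 72
  → #7c9248
71% shade:
  R: 80 + 0.71×(0−80) = 80 − 56.8 = 23.2 → 23
  G: 110 − 78.1 = 31.9 → 32
  B: 11 + 0.71×(0−11) = 11 − 7.81 = 3.19 → 3
  → #172003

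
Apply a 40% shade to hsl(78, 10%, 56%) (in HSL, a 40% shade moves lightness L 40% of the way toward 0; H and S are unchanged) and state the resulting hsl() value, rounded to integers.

L moves 40% from 56 toward 0: 56 − 22.4 = 33.6 → 34.
H and S are unchanged.

hsl(78, 10%, 34%)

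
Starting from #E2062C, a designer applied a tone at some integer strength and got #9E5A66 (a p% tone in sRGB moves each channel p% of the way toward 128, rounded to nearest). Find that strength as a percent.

69%

#E2062C is rgb(226, 6, 44); #9E5A66 is rgb(158, 90, 102).
On the G channel (widest range): 90 ≈ 6 + (p/100)(128 − 6), so p ≈ 100×(90 − 6)/(128 − 6) = 8400/122 = 68.85.
p = 69 reproduces all three channels after rounding.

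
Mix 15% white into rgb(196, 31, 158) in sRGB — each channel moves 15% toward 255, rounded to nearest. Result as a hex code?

Lerp each channel 15% toward 255:
  R: 196 + 8.85 = 204.85 → 205
  G: 31 + 33.6 = 64.6 → 65
  B: 158 + 14.55 = 172.55 → 173
rgb(205, 65, 173) = #cd41ad.

#cd41ad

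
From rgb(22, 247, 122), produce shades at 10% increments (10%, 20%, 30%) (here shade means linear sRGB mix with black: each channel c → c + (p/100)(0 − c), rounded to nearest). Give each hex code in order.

#14de6e, #12c662, #0fad55

10%: (22 − 2.2 = 19.8→20, 247 − 24.7 = 222.3→222, 122 − 12.2 = 109.8→110) → #14de6e
20%: (22 − 4.4 = 17.6→18, 247 − 49.4 = 197.6→198, 122 − 24.4 = 97.6→98) → #12c662
30%: (22 − 6.6 = 15.4→15, 247 − 74.1 = 172.9→173, 122 − 36.6 = 85.4→85) → #0fad55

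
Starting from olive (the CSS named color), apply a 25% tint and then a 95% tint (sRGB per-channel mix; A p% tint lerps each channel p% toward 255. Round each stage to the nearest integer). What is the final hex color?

#FAFAF5

CSS olive is rgb(128, 128, 0).
A 25% tint moves each channel 25% toward 255:
  R: 128 + 31.75 = 159.75 → 160
  G: 128 + 0.25×(255−128) = 128 + 31.75 = 159.75 → 160
  B: 0 + 0.25×(255−0) = 0 + 63.75 = 63.75 → 64
After the tint: rgb(160, 160, 64) = #A0A040.
Lerp each channel 95% toward 255:
  R: 160 + 90.25 = 250.25 → 250
  G: 160 + 90.25 = 250.25 → 250
  B: 64 + 181.45 = 245.45 → 245
rgb(250, 250, 245) = #FAFAF5.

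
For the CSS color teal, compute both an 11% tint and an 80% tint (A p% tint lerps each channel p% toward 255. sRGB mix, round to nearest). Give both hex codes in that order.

CSS teal is rgb(0, 128, 128).
11% tint:
  R: 0 + 0.11×(255−0) = 0 + 28.05 = 28.05 → 28
  G: 128 + 13.97 = 141.97 → 142
  B: 128 + 0.11×(255−128) = 128 + 13.97 = 141.97 → 142
  → #1C8E8E
80% tint:
  R: 0 + 204 = 204 → 204
  G: 128 + 101.6 = 229.6 → 230
  B: 128 + 0.8×(255−128) = 128 + 101.6 = 229.6 → 230
  → #CCE6E6

#1C8E8E, #CCE6E6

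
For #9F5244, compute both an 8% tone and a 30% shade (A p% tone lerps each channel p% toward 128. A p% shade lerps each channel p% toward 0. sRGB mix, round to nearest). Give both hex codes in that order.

#9F5244 is rgb(159, 82, 68).
8% tone:
  R: 159 − 2.48 = 156.52 → 157
  G: 82 + 3.68 = 85.68 → 86
  B: 68 + 0.08×(128−68) = 68 + 4.8 = 72.8 → 73
  → #9D5649
30% shade:
  R: 159 − 47.7 = 111.3 → 111
  G: 82 + 0.3×(0−82) = 82 − 24.6 = 57.4 → 57
  B: 68 − 20.4 = 47.6 → 48
  → #6F3930

#9D5649, #6F3930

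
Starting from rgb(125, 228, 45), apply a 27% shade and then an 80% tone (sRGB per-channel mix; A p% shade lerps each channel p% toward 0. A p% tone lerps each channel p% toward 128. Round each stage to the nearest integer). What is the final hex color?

#79886D

Lerp each channel 27% toward 0:
  R: 125 + 0.27×(0−125) = 125 − 33.75 = 91.25 → 91
  G: 228 + 0.27×(0−228) = 228 − 61.56 = 166.44 → 166
  B: 45 + 0.27×(0−45) = 45 − 12.15 = 32.85 → 33
After the shade: rgb(91, 166, 33) = #5BA621.
Per channel, c → c + 0.8(128 − c):
  R: 91 + 29.6 = 120.6 → 121
  G: 166 − 30.4 = 135.6 → 136
  B: 33 + 0.8×(128−33) = 33 + 76 = 109 → 109
rgb(121, 136, 109) = #79886D.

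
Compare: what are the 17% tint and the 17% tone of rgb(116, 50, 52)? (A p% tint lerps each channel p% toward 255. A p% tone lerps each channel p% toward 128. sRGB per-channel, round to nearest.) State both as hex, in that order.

#8C5557, #763F41

17% tint:
  R: 116 + 23.63 = 139.63 → 140
  G: 50 + 0.17×(255−50) = 50 + 34.85 = 84.85 → 85
  B: 52 + 34.51 = 86.51 → 87
  → #8C5557
17% tone:
  R: 116 + 0.17×(128−116) = 116 + 2.04 = 118.04 → 118
  G: 50 + 13.26 = 63.26 → 63
  B: 52 + 0.17×(128−52) = 52 + 12.92 = 64.92 → 65
  → #763F41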